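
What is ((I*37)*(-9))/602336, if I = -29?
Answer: 9657/602336 ≈ 0.016033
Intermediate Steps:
((I*37)*(-9))/602336 = (-29*37*(-9))/602336 = -1073*(-9)*(1/602336) = 9657*(1/602336) = 9657/602336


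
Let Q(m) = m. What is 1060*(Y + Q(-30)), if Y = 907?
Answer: 929620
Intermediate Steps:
1060*(Y + Q(-30)) = 1060*(907 - 30) = 1060*877 = 929620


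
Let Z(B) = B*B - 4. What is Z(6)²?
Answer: 1024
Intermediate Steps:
Z(B) = -4 + B² (Z(B) = B² - 4 = -4 + B²)
Z(6)² = (-4 + 6²)² = (-4 + 36)² = 32² = 1024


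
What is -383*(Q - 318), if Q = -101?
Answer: 160477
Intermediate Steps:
-383*(Q - 318) = -383*(-101 - 318) = -383*(-419) = 160477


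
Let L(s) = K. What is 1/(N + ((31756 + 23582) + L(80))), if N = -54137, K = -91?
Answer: 1/1110 ≈ 0.00090090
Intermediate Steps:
L(s) = -91
1/(N + ((31756 + 23582) + L(80))) = 1/(-54137 + ((31756 + 23582) - 91)) = 1/(-54137 + (55338 - 91)) = 1/(-54137 + 55247) = 1/1110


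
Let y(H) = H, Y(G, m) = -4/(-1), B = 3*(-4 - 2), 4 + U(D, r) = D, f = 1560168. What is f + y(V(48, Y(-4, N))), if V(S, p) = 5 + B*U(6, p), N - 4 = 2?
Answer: 1560137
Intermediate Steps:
N = 6 (N = 4 + 2 = 6)
U(D, r) = -4 + D
B = -18 (B = 3*(-6) = -18)
Y(G, m) = 4 (Y(G, m) = -4*(-1) = 4)
V(S, p) = -31 (V(S, p) = 5 - 18*(-4 + 6) = 5 - 18*2 = 5 - 36 = -31)
f + y(V(48, Y(-4, N))) = 1560168 - 31 = 1560137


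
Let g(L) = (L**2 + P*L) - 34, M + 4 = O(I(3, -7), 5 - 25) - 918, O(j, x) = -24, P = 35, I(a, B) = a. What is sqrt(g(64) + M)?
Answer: 2*sqrt(1339) ≈ 73.185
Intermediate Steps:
M = -946 (M = -4 + (-24 - 918) = -4 - 942 = -946)
g(L) = -34 + L**2 + 35*L (g(L) = (L**2 + 35*L) - 34 = -34 + L**2 + 35*L)
sqrt(g(64) + M) = sqrt((-34 + 64**2 + 35*64) - 946) = sqrt((-34 + 4096 + 2240) - 946) = sqrt(6302 - 946) = sqrt(5356) = 2*sqrt(1339)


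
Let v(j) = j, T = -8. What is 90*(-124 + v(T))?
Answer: -11880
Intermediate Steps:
90*(-124 + v(T)) = 90*(-124 - 8) = 90*(-132) = -11880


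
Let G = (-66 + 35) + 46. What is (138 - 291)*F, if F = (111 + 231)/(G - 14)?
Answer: -52326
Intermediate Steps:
G = 15 (G = -31 + 46 = 15)
F = 342 (F = (111 + 231)/(15 - 14) = 342/1 = 342*1 = 342)
(138 - 291)*F = (138 - 291)*342 = -153*342 = -52326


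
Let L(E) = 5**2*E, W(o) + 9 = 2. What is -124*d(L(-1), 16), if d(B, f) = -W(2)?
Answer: -868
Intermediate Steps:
W(o) = -7 (W(o) = -9 + 2 = -7)
L(E) = 25*E
d(B, f) = 7 (d(B, f) = -1*(-7) = 7)
-124*d(L(-1), 16) = -124*7 = -868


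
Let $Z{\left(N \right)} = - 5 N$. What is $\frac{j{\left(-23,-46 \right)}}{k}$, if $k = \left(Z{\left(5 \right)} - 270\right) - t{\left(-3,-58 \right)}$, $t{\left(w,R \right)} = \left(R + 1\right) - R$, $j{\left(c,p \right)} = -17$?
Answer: $\frac{17}{296} \approx 0.057432$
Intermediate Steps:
$t{\left(w,R \right)} = 1$ ($t{\left(w,R \right)} = \left(1 + R\right) - R = 1$)
$k = -296$ ($k = \left(\left(-5\right) 5 - 270\right) - 1 = \left(-25 - 270\right) - 1 = -295 - 1 = -296$)
$\frac{j{\left(-23,-46 \right)}}{k} = - \frac{17}{-296} = \left(-17\right) \left(- \frac{1}{296}\right) = \frac{17}{296}$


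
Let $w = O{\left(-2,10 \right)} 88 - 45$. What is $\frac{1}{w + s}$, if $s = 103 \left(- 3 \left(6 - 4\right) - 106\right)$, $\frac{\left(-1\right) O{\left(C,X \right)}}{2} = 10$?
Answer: $- \frac{1}{13341} \approx -7.4957 \cdot 10^{-5}$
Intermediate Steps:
$O{\left(C,X \right)} = -20$ ($O{\left(C,X \right)} = \left(-2\right) 10 = -20$)
$w = -1805$ ($w = \left(-20\right) 88 - 45 = -1760 - 45 = -1805$)
$s = -11536$ ($s = 103 \left(\left(-3\right) 2 - 106\right) = 103 \left(-6 - 106\right) = 103 \left(-112\right) = -11536$)
$\frac{1}{w + s} = \frac{1}{-1805 - 11536} = \frac{1}{-13341} = - \frac{1}{13341}$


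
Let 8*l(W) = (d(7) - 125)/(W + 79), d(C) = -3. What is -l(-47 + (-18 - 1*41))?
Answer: -16/27 ≈ -0.59259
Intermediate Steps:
l(W) = -16/(79 + W) (l(W) = ((-3 - 125)/(W + 79))/8 = (-128/(79 + W))/8 = -16/(79 + W))
-l(-47 + (-18 - 1*41)) = -(-16)/(79 + (-47 + (-18 - 1*41))) = -(-16)/(79 + (-47 + (-18 - 41))) = -(-16)/(79 + (-47 - 59)) = -(-16)/(79 - 106) = -(-16)/(-27) = -(-16)*(-1)/27 = -1*16/27 = -16/27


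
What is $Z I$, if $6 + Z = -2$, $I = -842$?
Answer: $6736$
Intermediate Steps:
$Z = -8$ ($Z = -6 - 2 = -8$)
$Z I = \left(-8\right) \left(-842\right) = 6736$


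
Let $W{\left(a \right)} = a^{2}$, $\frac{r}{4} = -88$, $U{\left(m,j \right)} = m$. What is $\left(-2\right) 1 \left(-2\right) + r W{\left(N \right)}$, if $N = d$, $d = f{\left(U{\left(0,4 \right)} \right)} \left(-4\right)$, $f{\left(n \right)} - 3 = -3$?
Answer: $4$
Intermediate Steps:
$f{\left(n \right)} = 0$ ($f{\left(n \right)} = 3 - 3 = 0$)
$r = -352$ ($r = 4 \left(-88\right) = -352$)
$d = 0$ ($d = 0 \left(-4\right) = 0$)
$N = 0$
$\left(-2\right) 1 \left(-2\right) + r W{\left(N \right)} = \left(-2\right) 1 \left(-2\right) - 352 \cdot 0^{2} = \left(-2\right) \left(-2\right) - 0 = 4 + 0 = 4$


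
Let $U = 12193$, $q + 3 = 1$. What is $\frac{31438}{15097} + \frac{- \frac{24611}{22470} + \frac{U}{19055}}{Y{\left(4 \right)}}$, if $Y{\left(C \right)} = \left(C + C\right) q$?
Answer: $\frac{43662909986723}{20684863479840} \approx 2.1109$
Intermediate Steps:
$q = -2$ ($q = -3 + 1 = -2$)
$Y{\left(C \right)} = - 4 C$ ($Y{\left(C \right)} = \left(C + C\right) \left(-2\right) = 2 C \left(-2\right) = - 4 C$)
$\frac{31438}{15097} + \frac{- \frac{24611}{22470} + \frac{U}{19055}}{Y{\left(4 \right)}} = \frac{31438}{15097} + \frac{- \frac{24611}{22470} + \frac{12193}{19055}}{\left(-4\right) 4} = 31438 \cdot \frac{1}{15097} + \frac{\left(-24611\right) \frac{1}{22470} + 12193 \cdot \frac{1}{19055}}{-16} = \frac{31438}{15097} + \left(- \frac{24611}{22470} + \frac{12193}{19055}\right) \left(- \frac{1}{16}\right) = \frac{31438}{15097} - - \frac{38997179}{1370130720} = \frac{31438}{15097} + \frac{38997179}{1370130720} = \frac{43662909986723}{20684863479840}$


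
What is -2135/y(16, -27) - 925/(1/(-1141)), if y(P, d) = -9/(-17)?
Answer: 9462530/9 ≈ 1.0514e+6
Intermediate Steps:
y(P, d) = 9/17 (y(P, d) = -9*(-1/17) = 9/17)
-2135/y(16, -27) - 925/(1/(-1141)) = -2135/9/17 - 925/(1/(-1141)) = -2135*17/9 - 925/(-1/1141) = -36295/9 - 925*(-1141) = -36295/9 + 1055425 = 9462530/9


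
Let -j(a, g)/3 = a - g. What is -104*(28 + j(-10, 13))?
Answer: -10088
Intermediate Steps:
j(a, g) = -3*a + 3*g (j(a, g) = -3*(a - g) = -3*a + 3*g)
-104*(28 + j(-10, 13)) = -104*(28 + (-3*(-10) + 3*13)) = -104*(28 + (30 + 39)) = -104*(28 + 69) = -104*97 = -10088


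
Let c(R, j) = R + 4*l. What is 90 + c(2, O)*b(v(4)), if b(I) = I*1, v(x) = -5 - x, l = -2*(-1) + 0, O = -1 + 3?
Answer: 0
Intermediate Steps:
O = 2
l = 2 (l = 2 + 0 = 2)
c(R, j) = 8 + R (c(R, j) = R + 4*2 = R + 8 = 8 + R)
b(I) = I
90 + c(2, O)*b(v(4)) = 90 + (8 + 2)*(-5 - 1*4) = 90 + 10*(-5 - 4) = 90 + 10*(-9) = 90 - 90 = 0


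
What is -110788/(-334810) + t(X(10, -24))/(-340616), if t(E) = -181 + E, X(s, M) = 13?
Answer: 2362025843/7127602685 ≈ 0.33139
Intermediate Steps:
-110788/(-334810) + t(X(10, -24))/(-340616) = -110788/(-334810) + (-181 + 13)/(-340616) = -110788*(-1/334810) - 168*(-1/340616) = 55394/167405 + 21/42577 = 2362025843/7127602685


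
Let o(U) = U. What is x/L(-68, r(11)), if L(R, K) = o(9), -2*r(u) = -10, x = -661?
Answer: -661/9 ≈ -73.444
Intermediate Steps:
r(u) = 5 (r(u) = -½*(-10) = 5)
L(R, K) = 9
x/L(-68, r(11)) = -661/9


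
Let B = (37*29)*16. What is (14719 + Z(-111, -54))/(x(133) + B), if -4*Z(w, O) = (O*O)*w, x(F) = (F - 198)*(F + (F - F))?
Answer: 95638/8523 ≈ 11.221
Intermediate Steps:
x(F) = F*(-198 + F) (x(F) = (-198 + F)*(F + 0) = (-198 + F)*F = F*(-198 + F))
B = 17168 (B = 1073*16 = 17168)
Z(w, O) = -w*O²/4 (Z(w, O) = -O*O*w/4 = -O²*w/4 = -w*O²/4)
(14719 + Z(-111, -54))/(x(133) + B) = (14719 - ¼*(-111)*(-54)²)/(133*(-198 + 133) + 17168) = (14719 - ¼*(-111)*2916)/(133*(-65) + 17168) = (14719 + 80919)/(-8645 + 17168) = 95638/8523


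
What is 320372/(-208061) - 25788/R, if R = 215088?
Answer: -6189470817/3729285364 ≈ -1.6597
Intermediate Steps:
320372/(-208061) - 25788/R = 320372/(-208061) - 25788/215088 = 320372*(-1/208061) - 25788*1/215088 = -320372/208061 - 2149/17924 = -6189470817/3729285364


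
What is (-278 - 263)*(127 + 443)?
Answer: -308370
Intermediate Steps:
(-278 - 263)*(127 + 443) = -541*570 = -308370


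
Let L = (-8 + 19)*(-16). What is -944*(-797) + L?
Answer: 752192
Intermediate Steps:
L = -176 (L = 11*(-16) = -176)
-944*(-797) + L = -944*(-797) - 176 = 752368 - 176 = 752192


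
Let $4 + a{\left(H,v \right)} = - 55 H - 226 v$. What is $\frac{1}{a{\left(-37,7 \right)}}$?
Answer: $\frac{1}{449} \approx 0.0022272$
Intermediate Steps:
$a{\left(H,v \right)} = -4 - 226 v - 55 H$ ($a{\left(H,v \right)} = -4 - \left(55 H + 226 v\right) = -4 - 226 v - 55 H$)
$\frac{1}{a{\left(-37,7 \right)}} = \frac{1}{-4 - 1582 - -2035} = \frac{1}{-4 - 1582 + 2035} = \frac{1}{449}$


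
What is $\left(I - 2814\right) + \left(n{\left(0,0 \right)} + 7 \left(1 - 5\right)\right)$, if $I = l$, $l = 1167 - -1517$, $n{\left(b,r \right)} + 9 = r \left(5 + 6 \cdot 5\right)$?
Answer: $-167$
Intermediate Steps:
$n{\left(b,r \right)} = -9 + 35 r$ ($n{\left(b,r \right)} = -9 + r \left(5 + 6 \cdot 5\right) = -9 + r \left(5 + 30\right) = -9 + r 35 = -9 + 35 r$)
$l = 2684$ ($l = 1167 + 1517 = 2684$)
$I = 2684$
$\left(I - 2814\right) + \left(n{\left(0,0 \right)} + 7 \left(1 - 5\right)\right) = \left(2684 - 2814\right) + \left(\left(-9 + 35 \cdot 0\right) + 7 \left(1 - 5\right)\right) = -130 + \left(\left(-9 + 0\right) + 7 \left(1 - 5\right)\right) = -130 + \left(-9 + 7 \left(-4\right)\right) = -130 - 37 = -167$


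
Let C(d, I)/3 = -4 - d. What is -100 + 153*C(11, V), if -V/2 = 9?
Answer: -6985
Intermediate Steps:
V = -18 (V = -2*9 = -18)
C(d, I) = -12 - 3*d (C(d, I) = 3*(-4 - d) = -12 - 3*d)
-100 + 153*C(11, V) = -100 + 153*(-12 - 3*11) = -100 + 153*(-12 - 33) = -100 + 153*(-45) = -100 - 6885 = -6985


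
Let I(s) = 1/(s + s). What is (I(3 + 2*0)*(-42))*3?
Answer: -21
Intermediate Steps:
I(s) = 1/(2*s)
(I(3 + 2*0)*(-42))*3 = ((1/(2*(3 + 2*0)))*(-42))*3 = ((1/(2*(3 + 0)))*(-42))*3 = (((1/2)/3)*(-42))*3 = (((1/2)*(1/3))*(-42))*3 = ((1/6)*(-42))*3 = -7*3 = -21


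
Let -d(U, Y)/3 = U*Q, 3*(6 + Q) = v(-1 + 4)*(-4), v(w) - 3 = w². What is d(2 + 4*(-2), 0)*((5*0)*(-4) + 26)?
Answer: -10296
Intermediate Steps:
v(w) = 3 + w²
Q = -22 (Q = -6 + ((3 + (-1 + 4)²)*(-4))/3 = -6 + ((3 + 3²)*(-4))/3 = -6 + ((3 + 9)*(-4))/3 = -6 + (12*(-4))/3 = -6 + (⅓)*(-48) = -6 - 16 = -22)
d(U, Y) = 66*U (d(U, Y) = -3*U*(-22) = -(-66)*U = 66*U)
d(2 + 4*(-2), 0)*((5*0)*(-4) + 26) = (66*(2 + 4*(-2)))*((5*0)*(-4) + 26) = (66*(2 - 8))*(0*(-4) + 26) = (66*(-6))*(0 + 26) = -396*26 = -10296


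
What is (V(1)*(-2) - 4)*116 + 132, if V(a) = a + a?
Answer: -796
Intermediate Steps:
V(a) = 2*a
(V(1)*(-2) - 4)*116 + 132 = ((2*1)*(-2) - 4)*116 + 132 = (2*(-2) - 4)*116 + 132 = (-4 - 4)*116 + 132 = -8*116 + 132 = -928 + 132 = -796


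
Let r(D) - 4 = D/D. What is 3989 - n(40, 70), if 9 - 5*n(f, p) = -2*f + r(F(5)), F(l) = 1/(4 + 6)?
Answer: 19861/5 ≈ 3972.2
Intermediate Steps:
F(l) = 1/10
r(D) = 5 (r(D) = 4 + D/D = 4 + 1 = 5)
n(f, p) = 4/5 + 2*f/5 (n(f, p) = 9/5 - (-2*f + 5)/5 = 9/5 - (5 - 2*f)/5 = 9/5 + (-1 + 2*f/5) = 4/5 + 2*f/5)
3989 - n(40, 70) = 3989 - (4/5 + (2/5)*40) = 3989 - (4/5 + 16) = 3989 - 1*84/5 = 3989 - 84/5 = 19861/5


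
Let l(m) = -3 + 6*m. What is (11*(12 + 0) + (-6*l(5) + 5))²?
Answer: 625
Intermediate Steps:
(11*(12 + 0) + (-6*l(5) + 5))² = (11*(12 + 0) + (-6*(-3 + 6*5) + 5))² = (11*12 + (-6*(-3 + 30) + 5))² = (132 + (-6*27 + 5))² = (132 + (-162 + 5))² = (132 - 157)² = (-25)² = 625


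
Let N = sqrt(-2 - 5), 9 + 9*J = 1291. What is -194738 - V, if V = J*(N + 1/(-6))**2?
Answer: -31386665/162 + 1282*I*sqrt(7)/27 ≈ -1.9374e+5 + 125.62*I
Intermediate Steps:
J = 1282/9 (J = -1 + (1/9)*1291 = -1 + 1291/9 = 1282/9 ≈ 142.44)
N = I*sqrt(7) (N = sqrt(-7) = I*sqrt(7) ≈ 2.6458*I)
V = 1282*(-1/6 + I*sqrt(7))**2/9 (V = 1282*(I*sqrt(7) + 1/(-6))**2/9 = 1282*(I*sqrt(7) - 1/6)**2/9 = 1282*(-1/6 + I*sqrt(7))**2/9 ≈ -993.15 - 125.62*I)
-194738 - V = -194738 - (-160891/162 - 1282*I*sqrt(7)/27) = -194738 + (160891/162 + 1282*I*sqrt(7)/27) = -31386665/162 + 1282*I*sqrt(7)/27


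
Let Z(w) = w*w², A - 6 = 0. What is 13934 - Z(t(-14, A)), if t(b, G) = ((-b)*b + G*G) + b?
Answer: 5281958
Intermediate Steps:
A = 6 (A = 6 + 0 = 6)
t(b, G) = b + G² - b² (t(b, G) = (-b² + G²) + b = (G² - b²) + b = b + G² - b²)
Z(w) = w³
13934 - Z(t(-14, A)) = 13934 - (-14 + 6² - 1*(-14)²)³ = 13934 - (-14 + 36 - 1*196)³ = 13934 - (-14 + 36 - 196)³ = 13934 - 1*(-174)³ = 13934 - 1*(-5268024) = 13934 + 5268024 = 5281958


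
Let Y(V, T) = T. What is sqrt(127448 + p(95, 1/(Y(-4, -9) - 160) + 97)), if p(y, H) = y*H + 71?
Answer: sqrt(23107951)/13 ≈ 369.77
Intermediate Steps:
p(y, H) = 71 + H*y (p(y, H) = H*y + 71 = 71 + H*y)
sqrt(127448 + p(95, 1/(Y(-4, -9) - 160) + 97)) = sqrt(127448 + (71 + (1/(-9 - 160) + 97)*95)) = sqrt(127448 + (71 + (1/(-169) + 97)*95)) = sqrt(127448 + (71 + (-1/169 + 97)*95)) = sqrt(127448 + (71 + (16392/169)*95)) = sqrt(127448 + (71 + 1557240/169)) = sqrt(127448 + 1569239/169) = sqrt(23107951/169) = sqrt(23107951)/13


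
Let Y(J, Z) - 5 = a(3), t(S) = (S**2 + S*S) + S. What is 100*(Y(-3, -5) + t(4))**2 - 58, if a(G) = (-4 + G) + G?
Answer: 184842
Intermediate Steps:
t(S) = S + 2*S**2 (t(S) = (S**2 + S**2) + S = 2*S**2 + S = S + 2*S**2)
a(G) = -4 + 2*G
Y(J, Z) = 7 (Y(J, Z) = 5 + (-4 + 2*3) = 5 + (-4 + 6) = 5 + 2 = 7)
100*(Y(-3, -5) + t(4))**2 - 58 = 100*(7 + 4*(1 + 2*4))**2 - 58 = 100*(7 + 4*(1 + 8))**2 - 58 = 100*(7 + 4*9)**2 - 58 = 100*(7 + 36)**2 - 58 = 100*43**2 - 58 = 100*1849 - 58 = 184900 - 58 = 184842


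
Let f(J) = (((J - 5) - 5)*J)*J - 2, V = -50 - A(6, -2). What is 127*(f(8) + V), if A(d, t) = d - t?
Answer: -23876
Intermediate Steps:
V = -58 (V = -50 - (6 - 1*(-2)) = -50 - (6 + 2) = -50 - 1*8 = -50 - 8 = -58)
f(J) = -2 + J²*(-10 + J) (f(J) = (((-5 + J) - 5)*J)*J - 2 = ((-10 + J)*J)*J - 2 = (J*(-10 + J))*J - 2 = J²*(-10 + J) - 2 = -2 + J²*(-10 + J))
127*(f(8) + V) = 127*((-2 + 8³ - 10*8²) - 58) = 127*((-2 + 512 - 10*64) - 58) = 127*((-2 + 512 - 640) - 58) = 127*(-130 - 58) = 127*(-188) = -23876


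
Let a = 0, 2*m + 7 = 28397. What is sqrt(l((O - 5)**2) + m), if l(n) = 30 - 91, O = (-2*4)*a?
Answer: sqrt(14134) ≈ 118.89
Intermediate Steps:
m = 14195 (m = -7/2 + (1/2)*28397 = -7/2 + 28397/2 = 14195)
O = 0 (O = -2*4*0 = -8*0 = 0)
l(n) = -61
sqrt(l((O - 5)**2) + m) = sqrt(-61 + 14195) = sqrt(14134)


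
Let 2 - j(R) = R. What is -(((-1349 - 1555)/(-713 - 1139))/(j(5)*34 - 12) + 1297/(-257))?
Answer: 11440806/2260829 ≈ 5.0604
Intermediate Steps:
j(R) = 2 - R
-(((-1349 - 1555)/(-713 - 1139))/(j(5)*34 - 12) + 1297/(-257)) = -(((-1349 - 1555)/(-713 - 1139))/((2 - 1*5)*34 - 12) + 1297/(-257)) = -((-2904/(-1852))/((2 - 5)*34 - 12) + 1297*(-1/257)) = -((-2904*(-1/1852))/(-3*34 - 12) - 1297/257) = -(726/(463*(-102 - 12)) - 1297/257) = -((726/463)/(-114) - 1297/257) = -((726/463)*(-1/114) - 1297/257) = -(-121/8797 - 1297/257) = -1*(-11440806/2260829) = 11440806/2260829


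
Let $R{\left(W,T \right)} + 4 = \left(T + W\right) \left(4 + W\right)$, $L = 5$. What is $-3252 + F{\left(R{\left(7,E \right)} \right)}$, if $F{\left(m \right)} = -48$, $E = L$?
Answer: $-3300$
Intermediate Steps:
$E = 5$
$R{\left(W,T \right)} = -4 + \left(4 + W\right) \left(T + W\right)$ ($R{\left(W,T \right)} = -4 + \left(T + W\right) \left(4 + W\right) = -4 + \left(4 + W\right) \left(T + W\right)$)
$-3252 + F{\left(R{\left(7,E \right)} \right)} = -3252 - 48 = -3300$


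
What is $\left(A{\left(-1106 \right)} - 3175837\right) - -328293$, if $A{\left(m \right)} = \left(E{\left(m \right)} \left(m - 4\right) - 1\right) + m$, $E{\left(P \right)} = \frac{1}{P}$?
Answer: $- \frac{1575303448}{553} \approx -2.8486 \cdot 10^{6}$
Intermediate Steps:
$A{\left(m \right)} = -1 + m + \frac{-4 + m}{m}$ ($A{\left(m \right)} = \left(\frac{m - 4}{m} - 1\right) + m = \left(\frac{-4 + m}{m} - 1\right) + m = \left(-1 + \frac{-4 + m}{m}\right) + m = -1 + m + \frac{-4 + m}{m}$)
$\left(A{\left(-1106 \right)} - 3175837\right) - -328293 = \left(\left(-1106 - \frac{4}{-1106}\right) - 3175837\right) - -328293 = \left(\left(-1106 - - \frac{2}{553}\right) - 3175837\right) + \left(-685392 + 1013685\right) = \left(\left(-1106 + \frac{2}{553}\right) - 3175837\right) + 328293 = \left(- \frac{611616}{553} - 3175837\right) + 328293 = - \frac{1756849477}{553} + 328293 = - \frac{1575303448}{553}$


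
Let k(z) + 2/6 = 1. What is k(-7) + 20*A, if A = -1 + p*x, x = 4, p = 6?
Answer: 1382/3 ≈ 460.67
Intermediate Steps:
k(z) = ⅔ (k(z) = -⅓ + 1 = ⅔)
A = 23 (A = -1 + 6*4 = -1 + 24 = 23)
k(-7) + 20*A = ⅔ + 20*23 = ⅔ + 460 = 1382/3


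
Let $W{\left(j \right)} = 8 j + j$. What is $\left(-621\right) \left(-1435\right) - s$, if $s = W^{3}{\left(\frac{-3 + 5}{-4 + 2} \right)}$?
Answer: $891864$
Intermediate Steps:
$W{\left(j \right)} = 9 j$
$s = -729$ ($s = \left(9 \frac{-3 + 5}{-4 + 2}\right)^{3} = \left(9 \frac{2}{-2}\right)^{3} = \left(9 \cdot 2 \left(- \frac{1}{2}\right)\right)^{3} = \left(9 \left(-1\right)\right)^{3} = \left(-9\right)^{3} = -729$)
$\left(-621\right) \left(-1435\right) - s = \left(-621\right) \left(-1435\right) - -729 = 891135 + 729 = 891864$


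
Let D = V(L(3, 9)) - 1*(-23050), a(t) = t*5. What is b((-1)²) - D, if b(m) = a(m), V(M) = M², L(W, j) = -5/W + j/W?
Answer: -207421/9 ≈ -23047.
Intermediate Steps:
a(t) = 5*t
b(m) = 5*m
D = 207466/9 (D = ((-5 + 9)/3)² - 1*(-23050) = ((⅓)*4)² + 23050 = (4/3)² + 23050 = 16/9 + 23050 = 207466/9 ≈ 23052.)
b((-1)²) - D = 5*(-1)² - 1*207466/9 = 5*1 - 207466/9 = 5 - 207466/9 = -207421/9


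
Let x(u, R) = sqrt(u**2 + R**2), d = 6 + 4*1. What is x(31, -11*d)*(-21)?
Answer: -21*sqrt(13061) ≈ -2400.0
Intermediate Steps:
d = 10 (d = 6 + 4 = 10)
x(u, R) = sqrt(R**2 + u**2)
x(31, -11*d)*(-21) = sqrt((-11*10)**2 + 31**2)*(-21) = sqrt((-110)**2 + 961)*(-21) = sqrt(12100 + 961)*(-21) = sqrt(13061)*(-21) = -21*sqrt(13061)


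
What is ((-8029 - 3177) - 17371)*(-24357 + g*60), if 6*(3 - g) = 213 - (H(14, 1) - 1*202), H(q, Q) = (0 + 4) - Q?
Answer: 808643369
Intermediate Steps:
H(q, Q) = 4 - Q
g = -197/3 (g = 3 - (213 - ((4 - 1*1) - 1*202))/6 = 3 - (213 - ((4 - 1) - 202))/6 = 3 - (213 - (3 - 202))/6 = 3 - (213 - 1*(-199))/6 = 3 - (213 + 199)/6 = 3 - 1/6*412 = 3 - 206/3 = -197/3 ≈ -65.667)
((-8029 - 3177) - 17371)*(-24357 + g*60) = ((-8029 - 3177) - 17371)*(-24357 - 197/3*60) = (-11206 - 17371)*(-24357 - 3940) = -28577*(-28297) = 808643369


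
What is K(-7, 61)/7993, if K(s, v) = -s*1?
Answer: 7/7993 ≈ 0.00087577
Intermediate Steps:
K(s, v) = -s
K(-7, 61)/7993 = -1*(-7)/7993 = 7*(1/7993) = 7/7993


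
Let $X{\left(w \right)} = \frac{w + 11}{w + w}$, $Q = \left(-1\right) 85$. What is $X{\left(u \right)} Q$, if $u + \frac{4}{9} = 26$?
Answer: $- \frac{5593}{92} \approx -60.793$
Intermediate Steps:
$u = \frac{230}{9}$ ($u = - \frac{4}{9} + 26 = \frac{230}{9} \approx 25.556$)
$Q = -85$
$X{\left(w \right)} = \frac{11 + w}{2 w}$
$X{\left(u \right)} Q = \frac{11 + \frac{230}{9}}{2 \cdot \frac{230}{9}} \left(-85\right) = \frac{1}{2} \cdot \frac{9}{230} \cdot \frac{329}{9} \left(-85\right) = \frac{329}{460} \left(-85\right) = - \frac{5593}{92}$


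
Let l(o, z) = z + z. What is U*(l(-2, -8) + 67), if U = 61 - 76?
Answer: -765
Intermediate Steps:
l(o, z) = 2*z
U = -15
U*(l(-2, -8) + 67) = -15*(2*(-8) + 67) = -15*(-16 + 67) = -15*51 = -765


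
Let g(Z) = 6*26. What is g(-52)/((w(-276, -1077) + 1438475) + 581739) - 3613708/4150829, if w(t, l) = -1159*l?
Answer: -11810601679232/13566806100853 ≈ -0.87055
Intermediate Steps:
g(Z) = 156
g(-52)/((w(-276, -1077) + 1438475) + 581739) - 3613708/4150829 = 156/((-1159*(-1077) + 1438475) + 581739) - 3613708/4150829 = 156/((1248243 + 1438475) + 581739) - 3613708*1/4150829 = 156/(2686718 + 581739) - 3613708/4150829 = 156/3268457 - 3613708/4150829 = -11810601679232/13566806100853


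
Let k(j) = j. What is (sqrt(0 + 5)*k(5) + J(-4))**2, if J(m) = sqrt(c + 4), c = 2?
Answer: 131 + 10*sqrt(30) ≈ 185.77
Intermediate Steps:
J(m) = sqrt(6) (J(m) = sqrt(2 + 4) = sqrt(6))
(sqrt(0 + 5)*k(5) + J(-4))**2 = (sqrt(0 + 5)*5 + sqrt(6))**2 = (sqrt(5)*5 + sqrt(6))**2 = (5*sqrt(5) + sqrt(6))**2 = (sqrt(6) + 5*sqrt(5))**2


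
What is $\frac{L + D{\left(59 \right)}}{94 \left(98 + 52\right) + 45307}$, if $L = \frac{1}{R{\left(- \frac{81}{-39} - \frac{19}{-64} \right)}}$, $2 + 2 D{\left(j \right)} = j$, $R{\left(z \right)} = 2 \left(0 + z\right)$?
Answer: $\frac{113407}{234657650} \approx 0.00048329$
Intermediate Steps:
$R{\left(z \right)} = 2 z$
$D{\left(j \right)} = -1 + \frac{j}{2}$
$L = \frac{416}{1975}$ ($L = \frac{1}{2 \left(- \frac{81}{-39} - \frac{19}{-64}\right)} = \frac{1}{2 \left(\left(-81\right) \left(- \frac{1}{39}\right) - - \frac{19}{64}\right)} = \frac{1}{2 \left(\frac{27}{13} + \frac{19}{64}\right)} = \frac{1}{2 \cdot \frac{1975}{832}} = \frac{1}{\frac{1975}{416}} = \frac{416}{1975} \approx 0.21063$)
$\frac{L + D{\left(59 \right)}}{94 \left(98 + 52\right) + 45307} = \frac{\frac{416}{1975} + \left(-1 + \frac{1}{2} \cdot 59\right)}{94 \left(98 + 52\right) + 45307} = \frac{\frac{416}{1975} + \left(-1 + \frac{59}{2}\right)}{94 \cdot 150 + 45307} = \frac{\frac{416}{1975} + \frac{57}{2}}{14100 + 45307} = \frac{113407}{3950 \cdot 59407} = \frac{113407}{3950} \cdot \frac{1}{59407} = \frac{113407}{234657650}$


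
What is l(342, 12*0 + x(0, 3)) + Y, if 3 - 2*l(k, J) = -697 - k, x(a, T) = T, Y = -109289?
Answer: -108768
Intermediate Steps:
l(k, J) = 350 + k/2 (l(k, J) = 3/2 - (-697 - k)/2 = 3/2 + (697/2 + k/2) = 350 + k/2)
l(342, 12*0 + x(0, 3)) + Y = (350 + (½)*342) - 109289 = (350 + 171) - 109289 = 521 - 109289 = -108768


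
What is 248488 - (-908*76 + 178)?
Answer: 317318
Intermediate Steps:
248488 - (-908*76 + 178) = 248488 - (-227*304 + 178) = 248488 - (-69008 + 178) = 248488 - 1*(-68830) = 248488 + 68830 = 317318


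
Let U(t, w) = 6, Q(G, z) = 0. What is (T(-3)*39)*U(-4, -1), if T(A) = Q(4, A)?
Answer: 0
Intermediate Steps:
T(A) = 0
(T(-3)*39)*U(-4, -1) = (0*39)*6 = 0*6 = 0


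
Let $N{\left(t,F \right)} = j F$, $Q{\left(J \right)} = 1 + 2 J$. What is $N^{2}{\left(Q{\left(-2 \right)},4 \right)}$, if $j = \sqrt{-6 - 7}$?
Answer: $-208$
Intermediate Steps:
$j = i \sqrt{13}$ ($j = \sqrt{-13} = i \sqrt{13} \approx 3.6056 i$)
$N{\left(t,F \right)} = i F \sqrt{13}$ ($N{\left(t,F \right)} = i \sqrt{13} F = i F \sqrt{13}$)
$N^{2}{\left(Q{\left(-2 \right)},4 \right)} = \left(i 4 \sqrt{13}\right)^{2} = \left(4 i \sqrt{13}\right)^{2} = -208$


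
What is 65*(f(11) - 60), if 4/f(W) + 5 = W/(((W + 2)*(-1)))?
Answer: -74945/19 ≈ -3944.5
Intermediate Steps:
f(W) = 4/(-5 + W/(-2 - W)) (f(W) = 4/(-5 + W/(((W + 2)*(-1)))) = 4/(-5 + W/(((2 + W)*(-1)))) = 4/(-5 + W/(-2 - W)))
65*(f(11) - 60) = 65*(2*(-2 - 1*11)/(5 + 3*11) - 60) = 65*(2*(-2 - 11)/(5 + 33) - 60) = 65*(2*(-13)/38 - 60) = 65*(2*(1/38)*(-13) - 60) = 65*(-13/19 - 60) = 65*(-1153/19) = -74945/19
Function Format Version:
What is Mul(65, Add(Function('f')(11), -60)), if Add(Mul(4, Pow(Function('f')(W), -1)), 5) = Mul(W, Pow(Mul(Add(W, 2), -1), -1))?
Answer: Rational(-74945, 19) ≈ -3944.5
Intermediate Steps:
Function('f')(W) = Mul(4, Pow(Add(-5, Mul(W, Pow(Add(-2, Mul(-1, W)), -1))), -1)) (Function('f')(W) = Mul(4, Pow(Add(-5, Mul(W, Pow(Mul(Add(W, 2), -1), -1))), -1)) = Mul(4, Pow(Add(-5, Mul(W, Pow(Mul(Add(2, W), -1), -1))), -1)) = Mul(4, Pow(Add(-5, Mul(W, Pow(Add(-2, Mul(-1, W)), -1))), -1)))
Mul(65, Add(Function('f')(11), -60)) = Mul(65, Add(Mul(2, Pow(Add(5, Mul(3, 11)), -1), Add(-2, Mul(-1, 11))), -60)) = Mul(65, Add(Mul(2, Pow(Add(5, 33), -1), Add(-2, -11)), -60)) = Mul(65, Add(Mul(2, Pow(38, -1), -13), -60)) = Mul(65, Add(Mul(2, Rational(1, 38), -13), -60)) = Mul(65, Add(Rational(-13, 19), -60)) = Mul(65, Rational(-1153, 19)) = Rational(-74945, 19)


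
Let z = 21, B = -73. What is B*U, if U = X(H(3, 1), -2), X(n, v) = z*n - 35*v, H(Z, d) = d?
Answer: -6643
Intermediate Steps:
X(n, v) = -35*v + 21*n (X(n, v) = 21*n - 35*v = -35*v + 21*n)
U = 91 (U = -35*(-2) + 21*1 = 70 + 21 = 91)
B*U = -73*91 = -6643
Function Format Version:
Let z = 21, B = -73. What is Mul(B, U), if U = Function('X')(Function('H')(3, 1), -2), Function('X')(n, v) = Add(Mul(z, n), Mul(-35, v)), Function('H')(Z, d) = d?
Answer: -6643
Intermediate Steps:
Function('X')(n, v) = Add(Mul(-35, v), Mul(21, n)) (Function('X')(n, v) = Add(Mul(21, n), Mul(-35, v)) = Add(Mul(-35, v), Mul(21, n)))
U = 91 (U = Add(Mul(-35, -2), Mul(21, 1)) = Add(70, 21) = 91)
Mul(B, U) = Mul(-73, 91) = -6643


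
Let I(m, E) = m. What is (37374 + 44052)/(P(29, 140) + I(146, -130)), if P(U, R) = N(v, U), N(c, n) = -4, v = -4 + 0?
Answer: 40713/71 ≈ 573.42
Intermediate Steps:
v = -4
P(U, R) = -4
(37374 + 44052)/(P(29, 140) + I(146, -130)) = (37374 + 44052)/(-4 + 146) = 81426/142 = 81426*(1/142) = 40713/71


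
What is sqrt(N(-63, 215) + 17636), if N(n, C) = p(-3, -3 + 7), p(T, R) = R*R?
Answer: 2*sqrt(4413) ≈ 132.86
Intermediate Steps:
p(T, R) = R**2
N(n, C) = 16 (N(n, C) = (-3 + 7)**2 = 4**2 = 16)
sqrt(N(-63, 215) + 17636) = sqrt(16 + 17636) = sqrt(17652) = 2*sqrt(4413)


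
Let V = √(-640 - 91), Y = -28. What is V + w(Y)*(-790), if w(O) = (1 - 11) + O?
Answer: 30020 + I*√731 ≈ 30020.0 + 27.037*I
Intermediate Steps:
V = I*√731 (V = √(-731) = I*√731 ≈ 27.037*I)
w(O) = -10 + O
V + w(Y)*(-790) = I*√731 + (-10 - 28)*(-790) = I*√731 - 38*(-790) = I*√731 + 30020 = 30020 + I*√731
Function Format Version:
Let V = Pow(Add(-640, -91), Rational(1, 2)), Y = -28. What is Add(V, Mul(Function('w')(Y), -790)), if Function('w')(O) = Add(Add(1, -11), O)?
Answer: Add(30020, Mul(I, Pow(731, Rational(1, 2)))) ≈ Add(30020., Mul(27.037, I))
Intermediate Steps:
V = Mul(I, Pow(731, Rational(1, 2))) (V = Pow(-731, Rational(1, 2)) = Mul(I, Pow(731, Rational(1, 2))) ≈ Mul(27.037, I))
Function('w')(O) = Add(-10, O)
Add(V, Mul(Function('w')(Y), -790)) = Add(Mul(I, Pow(731, Rational(1, 2))), Mul(Add(-10, -28), -790)) = Add(Mul(I, Pow(731, Rational(1, 2))), Mul(-38, -790)) = Add(Mul(I, Pow(731, Rational(1, 2))), 30020) = Add(30020, Mul(I, Pow(731, Rational(1, 2))))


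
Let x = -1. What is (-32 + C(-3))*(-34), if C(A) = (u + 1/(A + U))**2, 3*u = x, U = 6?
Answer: 1088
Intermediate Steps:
u = -1/3 (u = (1/3)*(-1) = -1/3 ≈ -0.33333)
C(A) = (-1/3 + 1/(6 + A))**2 (C(A) = (-1/3 + 1/(A + 6))**2 = (-1/3 + 1/(6 + A))**2)
(-32 + C(-3))*(-34) = (-32 + (3 - 3)**2/(9*(6 - 3)**2))*(-34) = (-32 + (1/9)*0**2/3**2)*(-34) = (-32 + (1/9)*0*(1/9))*(-34) = (-32 + 0)*(-34) = -32*(-34) = 1088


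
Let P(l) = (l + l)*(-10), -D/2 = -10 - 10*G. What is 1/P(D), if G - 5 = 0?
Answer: -1/2400 ≈ -0.00041667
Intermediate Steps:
G = 5 (G = 5 + 0 = 5)
D = 120 (D = -2*(-10 - 10*5) = -2*(-10 - 50) = -2*(-60) = 120)
P(l) = -20*l (P(l) = (2*l)*(-10) = -20*l)
1/P(D) = 1/(-20*120) = 1/(-2400) = -1/2400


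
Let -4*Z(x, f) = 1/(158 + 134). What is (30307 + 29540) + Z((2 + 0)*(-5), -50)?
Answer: 69901295/1168 ≈ 59847.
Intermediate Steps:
Z(x, f) = -1/1168 (Z(x, f) = -1/(4*(158 + 134)) = -¼/292 = -¼*1/292 = -1/1168)
(30307 + 29540) + Z((2 + 0)*(-5), -50) = (30307 + 29540) - 1/1168 = 59847 - 1/1168 = 69901295/1168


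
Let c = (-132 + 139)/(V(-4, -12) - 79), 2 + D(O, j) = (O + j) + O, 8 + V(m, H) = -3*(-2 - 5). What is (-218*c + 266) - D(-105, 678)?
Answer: -5837/33 ≈ -176.88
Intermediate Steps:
V(m, H) = 13 (V(m, H) = -8 - 3*(-2 - 5) = -8 - 3*(-7) = -8 + 21 = 13)
D(O, j) = -2 + j + 2*O (D(O, j) = -2 + ((O + j) + O) = -2 + (j + 2*O) = -2 + j + 2*O)
c = -7/66 (c = (-132 + 139)/(13 - 79) = 7/(-66) = 7*(-1/66) = -7/66 ≈ -0.10606)
(-218*c + 266) - D(-105, 678) = (-218*(-7/66) + 266) - (-2 + 678 + 2*(-105)) = (763/33 + 266) - (-2 + 678 - 210) = 9541/33 - 1*466 = 9541/33 - 466 = -5837/33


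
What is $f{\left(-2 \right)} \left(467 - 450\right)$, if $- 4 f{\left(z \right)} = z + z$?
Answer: $17$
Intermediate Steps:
$f{\left(z \right)} = - \frac{z}{2}$ ($f{\left(z \right)} = - \frac{z + z}{4} = - \frac{2 z}{4} = - \frac{z}{2}$)
$f{\left(-2 \right)} \left(467 - 450\right) = \left(- \frac{1}{2}\right) \left(-2\right) \left(467 - 450\right) = 1 \cdot 17 = 17$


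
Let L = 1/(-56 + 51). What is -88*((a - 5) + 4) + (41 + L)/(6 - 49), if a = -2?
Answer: 56556/215 ≈ 263.05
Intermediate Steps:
L = -⅕ (L = 1/(-5) = -⅕ ≈ -0.20000)
-88*((a - 5) + 4) + (41 + L)/(6 - 49) = -88*((-2 - 5) + 4) + (41 - ⅕)/(6 - 49) = -88*(-7 + 4) + (204/5)/(-43) = -88*(-3) + (204/5)*(-1/43) = -11*(-24) - 204/215 = 264 - 204/215 = 56556/215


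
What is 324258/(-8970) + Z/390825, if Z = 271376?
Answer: -4143129671/116856675 ≈ -35.455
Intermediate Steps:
324258/(-8970) + Z/390825 = 324258/(-8970) + 271376/390825 = 324258*(-1/8970) + 271376*(1/390825) = -54043/1495 + 271376/390825 = -4143129671/116856675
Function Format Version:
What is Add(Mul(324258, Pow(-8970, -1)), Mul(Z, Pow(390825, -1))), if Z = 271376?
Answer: Rational(-4143129671, 116856675) ≈ -35.455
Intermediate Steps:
Add(Mul(324258, Pow(-8970, -1)), Mul(Z, Pow(390825, -1))) = Add(Mul(324258, Pow(-8970, -1)), Mul(271376, Pow(390825, -1))) = Add(Mul(324258, Rational(-1, 8970)), Mul(271376, Rational(1, 390825))) = Add(Rational(-54043, 1495), Rational(271376, 390825)) = Rational(-4143129671, 116856675)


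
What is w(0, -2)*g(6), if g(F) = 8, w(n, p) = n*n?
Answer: 0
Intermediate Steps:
w(n, p) = n²
w(0, -2)*g(6) = 0²*8 = 0*8 = 0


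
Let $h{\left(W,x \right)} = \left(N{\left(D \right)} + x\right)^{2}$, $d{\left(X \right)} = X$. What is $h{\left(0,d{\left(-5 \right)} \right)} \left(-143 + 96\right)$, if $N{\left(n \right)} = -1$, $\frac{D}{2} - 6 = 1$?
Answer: $-1692$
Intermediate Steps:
$D = 14$ ($D = 12 + 2 \cdot 1 = 12 + 2 = 14$)
$h{\left(W,x \right)} = \left(-1 + x\right)^{2}$
$h{\left(0,d{\left(-5 \right)} \right)} \left(-143 + 96\right) = \left(-1 - 5\right)^{2} \left(-143 + 96\right) = \left(-6\right)^{2} \left(-47\right) = 36 \left(-47\right) = -1692$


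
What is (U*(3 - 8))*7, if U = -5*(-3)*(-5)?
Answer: 2625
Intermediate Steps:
U = -75 (U = 15*(-5) = -75)
(U*(3 - 8))*7 = -75*(3 - 8)*7 = -75*(-5)*7 = 375*7 = 2625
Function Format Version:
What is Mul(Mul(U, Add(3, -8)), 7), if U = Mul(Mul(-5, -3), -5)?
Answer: 2625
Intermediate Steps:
U = -75 (U = Mul(15, -5) = -75)
Mul(Mul(U, Add(3, -8)), 7) = Mul(Mul(-75, Add(3, -8)), 7) = Mul(Mul(-75, -5), 7) = Mul(375, 7) = 2625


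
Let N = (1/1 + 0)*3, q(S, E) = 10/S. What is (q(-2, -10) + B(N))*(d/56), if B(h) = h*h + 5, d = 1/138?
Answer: 3/2576 ≈ 0.0011646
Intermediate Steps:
d = 1/138 ≈ 0.0072464
N = 3 (N = (1*1 + 0)*3 = (1 + 0)*3 = 1*3 = 3)
B(h) = 5 + h**2 (B(h) = h**2 + 5 = 5 + h**2)
(q(-2, -10) + B(N))*(d/56) = (10/(-2) + (5 + 3**2))*((1/138)/56) = (10*(-1/2) + (5 + 9))*((1/138)*(1/56)) = (-5 + 14)*(1/7728) = 9*(1/7728) = 3/2576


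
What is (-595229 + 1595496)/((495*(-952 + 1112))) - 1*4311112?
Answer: -341439070133/79200 ≈ -4.3111e+6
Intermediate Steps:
(-595229 + 1595496)/((495*(-952 + 1112))) - 1*4311112 = 1000267/((495*160)) - 4311112 = 1000267/79200 - 4311112 = -341439070133/79200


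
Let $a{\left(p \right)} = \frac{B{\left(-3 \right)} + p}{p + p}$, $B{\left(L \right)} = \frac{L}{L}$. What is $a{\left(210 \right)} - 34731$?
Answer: $- \frac{14586809}{420} \approx -34731.0$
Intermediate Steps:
$B{\left(L \right)} = 1$
$a{\left(p \right)} = \frac{1 + p}{2 p}$ ($a{\left(p \right)} = \frac{1 + p}{p + p} = \frac{1 + p}{2 p}$)
$a{\left(210 \right)} - 34731 = \frac{1 + 210}{2 \cdot 210} - 34731 = \frac{1}{2} \cdot \frac{1}{210} \cdot 211 - 34731 = \frac{211}{420} - 34731 = - \frac{14586809}{420}$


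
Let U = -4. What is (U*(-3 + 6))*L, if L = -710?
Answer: 8520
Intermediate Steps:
(U*(-3 + 6))*L = -4*(-3 + 6)*(-710) = -4*3*(-710) = -12*(-710) = 8520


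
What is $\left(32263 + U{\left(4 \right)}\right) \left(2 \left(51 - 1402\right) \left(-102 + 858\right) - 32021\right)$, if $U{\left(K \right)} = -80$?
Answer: $-66771132139$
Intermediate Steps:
$\left(32263 + U{\left(4 \right)}\right) \left(2 \left(51 - 1402\right) \left(-102 + 858\right) - 32021\right) = \left(32263 - 80\right) \left(2 \left(51 - 1402\right) \left(-102 + 858\right) - 32021\right) = 32183 \left(2 \left(\left(-1351\right) 756\right) - 32021\right) = 32183 \left(2 \left(-1021356\right) - 32021\right) = 32183 \left(-2042712 - 32021\right) = 32183 \left(-2074733\right) = -66771132139$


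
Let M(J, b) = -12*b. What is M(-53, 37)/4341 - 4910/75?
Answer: -1423174/21705 ≈ -65.569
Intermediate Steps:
M(-53, 37)/4341 - 4910/75 = -12*37/4341 - 4910/75 = -444*1/4341 - 4910*1/75 = -148/1447 - 982/15 = -1423174/21705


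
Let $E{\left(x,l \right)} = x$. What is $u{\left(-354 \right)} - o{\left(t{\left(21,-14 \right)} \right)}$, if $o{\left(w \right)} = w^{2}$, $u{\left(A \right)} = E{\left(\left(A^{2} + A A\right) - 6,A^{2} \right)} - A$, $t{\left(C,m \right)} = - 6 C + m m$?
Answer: $246080$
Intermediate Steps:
$t{\left(C,m \right)} = m^{2} - 6 C$ ($t{\left(C,m \right)} = - 6 C + m^{2} = m^{2} - 6 C$)
$u{\left(A \right)} = -6 - A + 2 A^{2}$ ($u{\left(A \right)} = \left(\left(A^{2} + A A\right) - 6\right) - A = \left(\left(A^{2} + A^{2}\right) - 6\right) - A = \left(2 A^{2} - 6\right) - A = \left(-6 + 2 A^{2}\right) - A = -6 - A + 2 A^{2}$)
$u{\left(-354 \right)} - o{\left(t{\left(21,-14 \right)} \right)} = \left(-6 - -354 + 2 \left(-354\right)^{2}\right) - \left(\left(-14\right)^{2} - 126\right)^{2} = \left(-6 + 354 + 2 \cdot 125316\right) - \left(196 - 126\right)^{2} = \left(-6 + 354 + 250632\right) - 70^{2} = 250980 - 4900 = 246080$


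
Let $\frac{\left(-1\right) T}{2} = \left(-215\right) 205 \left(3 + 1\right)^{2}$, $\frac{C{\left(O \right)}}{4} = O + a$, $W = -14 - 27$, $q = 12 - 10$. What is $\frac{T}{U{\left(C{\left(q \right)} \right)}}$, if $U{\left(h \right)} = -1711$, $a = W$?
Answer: $- \frac{1410400}{1711} \approx -824.31$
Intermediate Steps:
$q = 2$ ($q = 12 - 10 = 2$)
$W = -41$ ($W = -14 - 27 = -41$)
$a = -41$
$C{\left(O \right)} = -164 + 4 O$ ($C{\left(O \right)} = 4 \left(O - 41\right) = 4 \left(-41 + O\right) = -164 + 4 O$)
$T = 1410400$ ($T = - 2 \left(-215\right) 205 \left(3 + 1\right)^{2} = - 2 \left(- 44075 \cdot 4^{2}\right) = - 2 \left(\left(-44075\right) 16\right) = \left(-2\right) \left(-705200\right) = 1410400$)
$\frac{T}{U{\left(C{\left(q \right)} \right)}} = \frac{1410400}{-1711} = 1410400 \left(- \frac{1}{1711}\right) = - \frac{1410400}{1711}$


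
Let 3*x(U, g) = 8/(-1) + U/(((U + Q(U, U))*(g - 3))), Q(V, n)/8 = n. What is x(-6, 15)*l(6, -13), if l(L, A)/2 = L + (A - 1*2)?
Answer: 863/18 ≈ 47.944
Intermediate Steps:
Q(V, n) = 8*n
l(L, A) = -4 + 2*A + 2*L (l(L, A) = 2*(L + (A - 1*2)) = 2*(L + (A - 2)) = 2*(L + (-2 + A)) = 2*(-2 + A + L) = -4 + 2*A + 2*L)
x(U, g) = -8/3 + 1/(27*(-3 + g)) (x(U, g) = (8/(-1) + U/(((U + 8*U)*(g - 3))))/3 = (8*(-1) + U/(((9*U)*(-3 + g))))/3 = (-8 + U/((9*U*(-3 + g))))/3 = (-8 + U*(1/(9*U*(-3 + g))))/3 = (-8 + 1/(9*(-3 + g)))/3 = -8/3 + 1/(27*(-3 + g)))
x(-6, 15)*l(6, -13) = ((217 - 72*15)/(27*(-3 + 15)))*(-4 + 2*(-13) + 2*6) = ((1/27)*(217 - 1080)/12)*(-4 - 26 + 12) = ((1/27)*(1/12)*(-863))*(-18) = -863/324*(-18) = 863/18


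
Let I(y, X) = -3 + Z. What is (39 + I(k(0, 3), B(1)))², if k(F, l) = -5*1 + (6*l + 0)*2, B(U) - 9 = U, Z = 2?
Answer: 1444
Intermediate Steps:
B(U) = 9 + U
k(F, l) = -5 + 12*l (k(F, l) = -5 + (6*l)*2 = -5 + 12*l)
I(y, X) = -1 (I(y, X) = -3 + 2 = -1)
(39 + I(k(0, 3), B(1)))² = (39 - 1)² = 38² = 1444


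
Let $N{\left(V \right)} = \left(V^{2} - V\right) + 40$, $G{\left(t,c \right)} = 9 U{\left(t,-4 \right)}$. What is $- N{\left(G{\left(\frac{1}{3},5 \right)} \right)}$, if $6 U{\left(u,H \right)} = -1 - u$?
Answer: $-46$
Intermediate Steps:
$U{\left(u,H \right)} = - \frac{1}{6} - \frac{u}{6}$ ($U{\left(u,H \right)} = \frac{-1 - u}{6} = - \frac{1}{6} - \frac{u}{6}$)
$G{\left(t,c \right)} = - \frac{3}{2} - \frac{3 t}{2}$ ($G{\left(t,c \right)} = 9 \left(- \frac{1}{6} - \frac{t}{6}\right) = - \frac{3}{2} - \frac{3 t}{2}$)
$N{\left(V \right)} = 40 + V^{2} - V$
$- N{\left(G{\left(\frac{1}{3},5 \right)} \right)} = - (40 + \left(- \frac{3}{2} - \frac{3}{2 \cdot 3}\right)^{2} - \left(- \frac{3}{2} - \frac{3}{2 \cdot 3}\right)) = - (40 + \left(- \frac{3}{2} - \frac{1}{2}\right)^{2} - \left(- \frac{3}{2} - \frac{1}{2}\right)) = - (40 + \left(-2\right)^{2} - -2) = - (40 + 4 + 2) = \left(-1\right) 46 = -46$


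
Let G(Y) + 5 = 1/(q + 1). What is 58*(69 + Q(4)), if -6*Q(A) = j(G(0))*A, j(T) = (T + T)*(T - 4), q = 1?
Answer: 1044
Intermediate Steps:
G(Y) = -9/2 (G(Y) = -5 + 1/(1 + 1) = -5 + 1/2 = -5 + ½ = -9/2)
j(T) = 2*T*(-4 + T) (j(T) = (2*T)*(-4 + T) = 2*T*(-4 + T))
Q(A) = -51*A/4 (Q(A) = -2*(-9/2)*(-4 - 9/2)*A/6 = -2*(-9/2)*(-17/2)*A/6 = -51*A/4)
58*(69 + Q(4)) = 58*(69 - 51/4*4) = 58*(69 - 51) = 58*18 = 1044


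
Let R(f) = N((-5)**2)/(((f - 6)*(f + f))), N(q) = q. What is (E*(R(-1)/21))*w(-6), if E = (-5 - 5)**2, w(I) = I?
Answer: -2500/49 ≈ -51.020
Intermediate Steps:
R(f) = 25/(2*f*(-6 + f)) (R(f) = (-5)**2/(((f - 6)*(f + f))) = 25/(((-6 + f)*(2*f))) = 25/((2*f*(-6 + f))) = 25*(1/(2*f*(-6 + f))) = 25/(2*f*(-6 + f)))
E = 100 (E = (-10)**2 = 100)
(E*(R(-1)/21))*w(-6) = (100*(((25/2)/(-1*(-6 - 1)))/21))*(-6) = (100*(((25/2)*(-1)/(-7))*(1/21)))*(-6) = (100*(((25/2)*(-1)*(-1/7))*(1/21)))*(-6) = (100*((25/14)*(1/21)))*(-6) = (100*(25/294))*(-6) = (1250/147)*(-6) = -2500/49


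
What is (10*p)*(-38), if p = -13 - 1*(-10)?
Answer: 1140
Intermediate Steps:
p = -3 (p = -13 + 10 = -3)
(10*p)*(-38) = (10*(-3))*(-38) = -30*(-38) = 1140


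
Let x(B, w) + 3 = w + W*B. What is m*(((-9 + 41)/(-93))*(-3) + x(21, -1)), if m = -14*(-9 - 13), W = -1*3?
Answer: -629860/31 ≈ -20318.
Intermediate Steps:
W = -3
x(B, w) = -3 + w - 3*B (x(B, w) = -3 + (w - 3*B) = -3 + w - 3*B)
m = 308 (m = -14*(-22) = 308)
m*(((-9 + 41)/(-93))*(-3) + x(21, -1)) = 308*(((-9 + 41)/(-93))*(-3) + (-3 - 1 - 3*21)) = 308*((32*(-1/93))*(-3) + (-3 - 1 - 63)) = 308*(-32/93*(-3) - 67) = 308*(32/31 - 67) = 308*(-2045/31) = -629860/31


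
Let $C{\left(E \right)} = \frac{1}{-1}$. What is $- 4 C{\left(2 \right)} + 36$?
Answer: $40$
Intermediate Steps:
$C{\left(E \right)} = -1$
$- 4 C{\left(2 \right)} + 36 = \left(-4\right) \left(-1\right) + 36 = 4 + 36 = 40$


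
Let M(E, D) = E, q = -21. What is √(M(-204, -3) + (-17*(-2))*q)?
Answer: 3*I*√102 ≈ 30.299*I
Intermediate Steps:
√(M(-204, -3) + (-17*(-2))*q) = √(-204 - 17*(-2)*(-21)) = √(-204 + 34*(-21)) = √(-204 - 714) = √(-918) = 3*I*√102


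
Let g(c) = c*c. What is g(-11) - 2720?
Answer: -2599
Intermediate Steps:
g(c) = c²
g(-11) - 2720 = (-11)² - 2720 = 121 - 2720 = -2599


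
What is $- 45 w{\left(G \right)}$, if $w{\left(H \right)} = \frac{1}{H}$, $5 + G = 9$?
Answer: $- \frac{45}{4} \approx -11.25$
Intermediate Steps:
$G = 4$ ($G = -5 + 9 = 4$)
$- 45 w{\left(G \right)} = - \frac{45}{4}$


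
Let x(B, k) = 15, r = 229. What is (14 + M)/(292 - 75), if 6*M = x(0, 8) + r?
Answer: 164/651 ≈ 0.25192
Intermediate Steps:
M = 122/3 (M = (15 + 229)/6 = (⅙)*244 = 122/3 ≈ 40.667)
(14 + M)/(292 - 75) = (14 + 122/3)/(292 - 75) = (164/3)/217 = (164/3)*(1/217) = 164/651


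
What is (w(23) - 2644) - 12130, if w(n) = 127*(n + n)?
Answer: -8932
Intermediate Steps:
w(n) = 254*n (w(n) = 127*(2*n) = 254*n)
(w(23) - 2644) - 12130 = (254*23 - 2644) - 12130 = (5842 - 2644) - 12130 = 3198 - 12130 = -8932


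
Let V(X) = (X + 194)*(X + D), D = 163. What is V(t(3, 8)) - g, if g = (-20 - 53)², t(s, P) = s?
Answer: 27373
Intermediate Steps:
V(X) = (163 + X)*(194 + X) (V(X) = (X + 194)*(X + 163) = (194 + X)*(163 + X) = (163 + X)*(194 + X))
g = 5329 (g = (-73)² = 5329)
V(t(3, 8)) - g = (31622 + 3² + 357*3) - 1*5329 = (31622 + 9 + 1071) - 5329 = 32702 - 5329 = 27373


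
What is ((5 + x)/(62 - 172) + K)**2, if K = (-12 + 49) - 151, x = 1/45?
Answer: 79672401169/6125625 ≈ 13006.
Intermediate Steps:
x = 1/45 ≈ 0.022222
K = -114 (K = 37 - 151 = -114)
((5 + x)/(62 - 172) + K)**2 = ((5 + 1/45)/(62 - 172) - 114)**2 = ((226/45)/(-110) - 114)**2 = ((226/45)*(-1/110) - 114)**2 = (-113/2475 - 114)**2 = (-282263/2475)**2 = 79672401169/6125625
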